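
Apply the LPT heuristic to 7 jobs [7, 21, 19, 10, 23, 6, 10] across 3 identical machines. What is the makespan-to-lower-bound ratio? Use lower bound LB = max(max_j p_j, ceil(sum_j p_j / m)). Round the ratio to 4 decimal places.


LPT order: [23, 21, 19, 10, 10, 7, 6]
Machine loads after assignment: [30, 31, 35]
LPT makespan = 35
Lower bound = max(max_job, ceil(total/3)) = max(23, 32) = 32
Ratio = 35 / 32 = 1.0938

1.0938


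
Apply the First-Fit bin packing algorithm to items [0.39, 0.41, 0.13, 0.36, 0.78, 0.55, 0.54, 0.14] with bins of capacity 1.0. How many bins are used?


Place items sequentially using First-Fit:
  Item 0.39 -> new Bin 1
  Item 0.41 -> Bin 1 (now 0.8)
  Item 0.13 -> Bin 1 (now 0.93)
  Item 0.36 -> new Bin 2
  Item 0.78 -> new Bin 3
  Item 0.55 -> Bin 2 (now 0.91)
  Item 0.54 -> new Bin 4
  Item 0.14 -> Bin 3 (now 0.92)
Total bins used = 4

4


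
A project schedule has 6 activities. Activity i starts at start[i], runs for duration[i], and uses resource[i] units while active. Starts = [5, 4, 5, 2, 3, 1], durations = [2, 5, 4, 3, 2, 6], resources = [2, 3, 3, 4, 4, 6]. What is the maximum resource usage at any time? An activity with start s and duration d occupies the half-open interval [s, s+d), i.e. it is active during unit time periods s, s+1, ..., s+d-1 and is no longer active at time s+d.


Each activity i is active on [start_i, start_i + duration_i).
Compute total resource usage per time slot:
  t=0: active resources = [], total = 0
  t=1: active resources = [6], total = 6
  t=2: active resources = [4, 6], total = 10
  t=3: active resources = [4, 4, 6], total = 14
  t=4: active resources = [3, 4, 4, 6], total = 17
  t=5: active resources = [2, 3, 3, 6], total = 14
  t=6: active resources = [2, 3, 3, 6], total = 14
  t=7: active resources = [3, 3], total = 6
  t=8: active resources = [3, 3], total = 6
Peak resource demand = 17

17


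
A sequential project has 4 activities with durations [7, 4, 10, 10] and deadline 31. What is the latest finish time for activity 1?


LF(activity 1) = deadline - sum of successor durations
Successors: activities 2 through 4 with durations [4, 10, 10]
Sum of successor durations = 24
LF = 31 - 24 = 7

7


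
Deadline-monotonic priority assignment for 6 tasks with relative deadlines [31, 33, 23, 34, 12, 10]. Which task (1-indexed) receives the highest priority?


Sort tasks by relative deadline (ascending):
  Task 6: deadline = 10
  Task 5: deadline = 12
  Task 3: deadline = 23
  Task 1: deadline = 31
  Task 2: deadline = 33
  Task 4: deadline = 34
Priority order (highest first): [6, 5, 3, 1, 2, 4]
Highest priority task = 6

6


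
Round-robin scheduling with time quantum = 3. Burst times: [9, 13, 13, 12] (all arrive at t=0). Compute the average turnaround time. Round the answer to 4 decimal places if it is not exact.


Time quantum = 3
Execution trace:
  J1 runs 3 units, time = 3
  J2 runs 3 units, time = 6
  J3 runs 3 units, time = 9
  J4 runs 3 units, time = 12
  J1 runs 3 units, time = 15
  J2 runs 3 units, time = 18
  J3 runs 3 units, time = 21
  J4 runs 3 units, time = 24
  J1 runs 3 units, time = 27
  J2 runs 3 units, time = 30
  J3 runs 3 units, time = 33
  J4 runs 3 units, time = 36
  J2 runs 3 units, time = 39
  J3 runs 3 units, time = 42
  J4 runs 3 units, time = 45
  J2 runs 1 units, time = 46
  J3 runs 1 units, time = 47
Finish times: [27, 46, 47, 45]
Average turnaround = 165/4 = 41.25

41.25


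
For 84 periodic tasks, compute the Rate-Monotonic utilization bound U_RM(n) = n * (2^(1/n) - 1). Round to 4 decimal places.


Compute 2^(1/84) = 1.0082858917
Subtract 1: 1.0082858917 - 1 = 0.0082858917
Multiply by n: 84 * 0.0082858917 = 0.6960149028
Round to 4 dp: 0.6960

0.6960


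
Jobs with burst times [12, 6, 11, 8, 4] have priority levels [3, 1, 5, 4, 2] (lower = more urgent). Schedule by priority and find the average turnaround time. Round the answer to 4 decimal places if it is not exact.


Sort by priority (ascending = highest first):
Order: [(1, 6), (2, 4), (3, 12), (4, 8), (5, 11)]
Completion times:
  Priority 1, burst=6, C=6
  Priority 2, burst=4, C=10
  Priority 3, burst=12, C=22
  Priority 4, burst=8, C=30
  Priority 5, burst=11, C=41
Average turnaround = 109/5 = 21.8

21.8


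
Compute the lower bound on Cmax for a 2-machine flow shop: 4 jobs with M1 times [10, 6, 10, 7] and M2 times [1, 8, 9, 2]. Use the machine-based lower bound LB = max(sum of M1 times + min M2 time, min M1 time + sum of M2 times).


LB1 = sum(M1 times) + min(M2 times) = 33 + 1 = 34
LB2 = min(M1 times) + sum(M2 times) = 6 + 20 = 26
Lower bound = max(LB1, LB2) = max(34, 26) = 34

34


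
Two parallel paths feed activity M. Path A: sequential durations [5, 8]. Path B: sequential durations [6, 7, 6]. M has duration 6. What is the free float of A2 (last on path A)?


ES(A2) = sum of predecessors on chain A = 5
EF(A2) = ES + duration = 5 + 8 = 13
Successor of A2 is M. ES(M) = max(sum(A), sum(B)) = max(13, 19) = 19
Free float = ES(successor) - EF(current) = 19 - 13 = 6

6


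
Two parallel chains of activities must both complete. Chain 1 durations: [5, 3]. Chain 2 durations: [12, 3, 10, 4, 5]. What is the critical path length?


Path A total = 5 + 3 = 8
Path B total = 12 + 3 + 10 + 4 + 5 = 34
Critical path = longest path = max(8, 34) = 34

34


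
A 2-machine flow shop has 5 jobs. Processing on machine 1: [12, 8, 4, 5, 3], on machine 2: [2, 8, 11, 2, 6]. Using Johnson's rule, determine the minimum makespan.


Apply Johnson's rule:
  Group 1 (a <= b): [(5, 3, 6), (3, 4, 11), (2, 8, 8)]
  Group 2 (a > b): [(1, 12, 2), (4, 5, 2)]
Optimal job order: [5, 3, 2, 1, 4]
Schedule:
  Job 5: M1 done at 3, M2 done at 9
  Job 3: M1 done at 7, M2 done at 20
  Job 2: M1 done at 15, M2 done at 28
  Job 1: M1 done at 27, M2 done at 30
  Job 4: M1 done at 32, M2 done at 34
Makespan = 34

34


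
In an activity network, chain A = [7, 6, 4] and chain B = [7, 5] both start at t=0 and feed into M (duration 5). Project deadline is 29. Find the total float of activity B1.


Forward pass: ES(B1) = sum of predecessors on chain B = 0
EF = ES + duration = 0 + 7 = 7
Backward pass: LF(M) = deadline = 29; LS(M) = 29 - 5 = 24
LF(B1) = LS(M) - sum(successors on chain B) = 24 - 5 = 19
LS = LF - duration = 19 - 7 = 12
Total float = LS - ES = 12 - 0 = 12

12


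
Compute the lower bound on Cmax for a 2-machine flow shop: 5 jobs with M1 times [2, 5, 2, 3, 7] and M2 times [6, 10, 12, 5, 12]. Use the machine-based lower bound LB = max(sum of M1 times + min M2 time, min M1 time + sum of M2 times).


LB1 = sum(M1 times) + min(M2 times) = 19 + 5 = 24
LB2 = min(M1 times) + sum(M2 times) = 2 + 45 = 47
Lower bound = max(LB1, LB2) = max(24, 47) = 47

47


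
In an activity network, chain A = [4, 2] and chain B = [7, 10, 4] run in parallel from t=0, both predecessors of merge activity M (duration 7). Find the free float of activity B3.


ES(B3) = sum of predecessors on chain B = 17
EF(B3) = ES + duration = 17 + 4 = 21
Successor of B3 is M. ES(M) = max(sum(A), sum(B)) = max(6, 21) = 21
Free float = ES(successor) - EF(current) = 21 - 21 = 0

0


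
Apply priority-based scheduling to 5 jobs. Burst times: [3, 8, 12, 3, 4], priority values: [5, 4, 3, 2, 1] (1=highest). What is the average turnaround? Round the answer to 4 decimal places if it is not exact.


Sort by priority (ascending = highest first):
Order: [(1, 4), (2, 3), (3, 12), (4, 8), (5, 3)]
Completion times:
  Priority 1, burst=4, C=4
  Priority 2, burst=3, C=7
  Priority 3, burst=12, C=19
  Priority 4, burst=8, C=27
  Priority 5, burst=3, C=30
Average turnaround = 87/5 = 17.4

17.4


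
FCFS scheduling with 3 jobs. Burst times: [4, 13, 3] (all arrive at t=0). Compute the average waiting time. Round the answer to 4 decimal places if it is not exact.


FCFS order (as given): [4, 13, 3]
Waiting times:
  Job 1: wait = 0
  Job 2: wait = 4
  Job 3: wait = 17
Sum of waiting times = 21
Average waiting time = 21/3 = 7.0

7.0


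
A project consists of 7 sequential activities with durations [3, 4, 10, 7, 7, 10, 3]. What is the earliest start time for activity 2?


Activity 2 starts after activities 1 through 1 complete.
Predecessor durations: [3]
ES = 3 = 3

3


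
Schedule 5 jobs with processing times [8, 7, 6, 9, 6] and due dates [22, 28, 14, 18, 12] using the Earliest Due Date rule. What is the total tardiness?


Sort by due date (EDD order): [(6, 12), (6, 14), (9, 18), (8, 22), (7, 28)]
Compute completion times and tardiness:
  Job 1: p=6, d=12, C=6, tardiness=max(0,6-12)=0
  Job 2: p=6, d=14, C=12, tardiness=max(0,12-14)=0
  Job 3: p=9, d=18, C=21, tardiness=max(0,21-18)=3
  Job 4: p=8, d=22, C=29, tardiness=max(0,29-22)=7
  Job 5: p=7, d=28, C=36, tardiness=max(0,36-28)=8
Total tardiness = 18

18


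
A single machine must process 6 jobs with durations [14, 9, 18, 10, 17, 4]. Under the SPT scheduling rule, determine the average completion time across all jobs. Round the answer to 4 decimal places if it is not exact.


Sort jobs by processing time (SPT order): [4, 9, 10, 14, 17, 18]
Compute completion times sequentially:
  Job 1: processing = 4, completes at 4
  Job 2: processing = 9, completes at 13
  Job 3: processing = 10, completes at 23
  Job 4: processing = 14, completes at 37
  Job 5: processing = 17, completes at 54
  Job 6: processing = 18, completes at 72
Sum of completion times = 203
Average completion time = 203/6 = 33.8333

33.8333


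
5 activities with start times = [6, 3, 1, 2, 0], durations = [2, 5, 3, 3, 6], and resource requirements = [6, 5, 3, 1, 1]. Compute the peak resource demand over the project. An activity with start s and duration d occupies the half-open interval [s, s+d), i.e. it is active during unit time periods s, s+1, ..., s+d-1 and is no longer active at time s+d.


Each activity i is active on [start_i, start_i + duration_i).
Compute total resource usage per time slot:
  t=0: active resources = [1], total = 1
  t=1: active resources = [3, 1], total = 4
  t=2: active resources = [3, 1, 1], total = 5
  t=3: active resources = [5, 3, 1, 1], total = 10
  t=4: active resources = [5, 1, 1], total = 7
  t=5: active resources = [5, 1], total = 6
  t=6: active resources = [6, 5], total = 11
  t=7: active resources = [6, 5], total = 11
Peak resource demand = 11

11


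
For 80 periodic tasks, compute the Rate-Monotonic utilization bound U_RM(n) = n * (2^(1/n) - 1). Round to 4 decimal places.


Compute 2^(1/80) = 1.0087019838
Subtract 1: 1.0087019838 - 1 = 0.0087019838
Multiply by n: 80 * 0.0087019838 = 0.6961587040
Round to 4 dp: 0.6962

0.6962


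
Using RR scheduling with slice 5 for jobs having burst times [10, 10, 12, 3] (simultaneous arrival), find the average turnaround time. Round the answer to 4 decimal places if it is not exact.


Time quantum = 5
Execution trace:
  J1 runs 5 units, time = 5
  J2 runs 5 units, time = 10
  J3 runs 5 units, time = 15
  J4 runs 3 units, time = 18
  J1 runs 5 units, time = 23
  J2 runs 5 units, time = 28
  J3 runs 5 units, time = 33
  J3 runs 2 units, time = 35
Finish times: [23, 28, 35, 18]
Average turnaround = 104/4 = 26.0

26.0


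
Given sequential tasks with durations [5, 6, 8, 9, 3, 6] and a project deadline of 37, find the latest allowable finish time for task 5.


LF(activity 5) = deadline - sum of successor durations
Successors: activities 6 through 6 with durations [6]
Sum of successor durations = 6
LF = 37 - 6 = 31

31


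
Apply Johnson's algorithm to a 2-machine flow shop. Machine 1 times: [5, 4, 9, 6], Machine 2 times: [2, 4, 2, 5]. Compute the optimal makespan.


Apply Johnson's rule:
  Group 1 (a <= b): [(2, 4, 4)]
  Group 2 (a > b): [(4, 6, 5), (1, 5, 2), (3, 9, 2)]
Optimal job order: [2, 4, 1, 3]
Schedule:
  Job 2: M1 done at 4, M2 done at 8
  Job 4: M1 done at 10, M2 done at 15
  Job 1: M1 done at 15, M2 done at 17
  Job 3: M1 done at 24, M2 done at 26
Makespan = 26

26


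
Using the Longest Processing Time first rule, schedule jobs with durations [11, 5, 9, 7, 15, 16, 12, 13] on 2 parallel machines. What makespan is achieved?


Sort jobs in decreasing order (LPT): [16, 15, 13, 12, 11, 9, 7, 5]
Assign each job to the least loaded machine:
  Machine 1: jobs [16, 12, 11, 5], load = 44
  Machine 2: jobs [15, 13, 9, 7], load = 44
Makespan = max load = 44

44


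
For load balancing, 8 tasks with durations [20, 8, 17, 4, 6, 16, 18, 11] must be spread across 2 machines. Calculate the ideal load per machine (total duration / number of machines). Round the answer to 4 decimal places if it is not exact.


Total processing time = 20 + 8 + 17 + 4 + 6 + 16 + 18 + 11 = 100
Number of machines = 2
Ideal balanced load = 100 / 2 = 50.0

50.0


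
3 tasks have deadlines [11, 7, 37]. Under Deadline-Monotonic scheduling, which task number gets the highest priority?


Sort tasks by relative deadline (ascending):
  Task 2: deadline = 7
  Task 1: deadline = 11
  Task 3: deadline = 37
Priority order (highest first): [2, 1, 3]
Highest priority task = 2

2


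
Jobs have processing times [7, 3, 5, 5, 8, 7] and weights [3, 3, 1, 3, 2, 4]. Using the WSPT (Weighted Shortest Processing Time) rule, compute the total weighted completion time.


Compute p/w ratios and sort ascending (WSPT): [(3, 3), (5, 3), (7, 4), (7, 3), (8, 2), (5, 1)]
Compute weighted completion times:
  Job (p=3,w=3): C=3, w*C=3*3=9
  Job (p=5,w=3): C=8, w*C=3*8=24
  Job (p=7,w=4): C=15, w*C=4*15=60
  Job (p=7,w=3): C=22, w*C=3*22=66
  Job (p=8,w=2): C=30, w*C=2*30=60
  Job (p=5,w=1): C=35, w*C=1*35=35
Total weighted completion time = 254

254


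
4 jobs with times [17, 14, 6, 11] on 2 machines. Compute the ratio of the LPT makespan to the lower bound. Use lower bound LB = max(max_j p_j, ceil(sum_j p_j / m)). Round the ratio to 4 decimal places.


LPT order: [17, 14, 11, 6]
Machine loads after assignment: [23, 25]
LPT makespan = 25
Lower bound = max(max_job, ceil(total/2)) = max(17, 24) = 24
Ratio = 25 / 24 = 1.0417

1.0417


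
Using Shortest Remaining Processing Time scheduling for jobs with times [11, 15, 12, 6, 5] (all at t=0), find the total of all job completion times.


Since all jobs arrive at t=0, SRPT equals SPT ordering.
SPT order: [5, 6, 11, 12, 15]
Completion times:
  Job 1: p=5, C=5
  Job 2: p=6, C=11
  Job 3: p=11, C=22
  Job 4: p=12, C=34
  Job 5: p=15, C=49
Total completion time = 5 + 11 + 22 + 34 + 49 = 121

121


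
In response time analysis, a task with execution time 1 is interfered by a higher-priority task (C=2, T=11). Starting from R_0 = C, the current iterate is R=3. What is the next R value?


R_next = C + ceil(R_prev / T_hp) * C_hp
ceil(3 / 11) = ceil(0.2727) = 1
Interference = 1 * 2 = 2
R_next = 1 + 2 = 3
R_next = R_prev, so the iteration has converged (response time = 3).

3


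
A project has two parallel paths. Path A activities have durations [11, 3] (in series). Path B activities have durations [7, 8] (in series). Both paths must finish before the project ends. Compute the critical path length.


Path A total = 11 + 3 = 14
Path B total = 7 + 8 = 15
Critical path = longest path = max(14, 15) = 15

15


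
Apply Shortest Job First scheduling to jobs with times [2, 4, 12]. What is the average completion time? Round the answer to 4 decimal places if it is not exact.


SJF order (ascending): [2, 4, 12]
Completion times:
  Job 1: burst=2, C=2
  Job 2: burst=4, C=6
  Job 3: burst=12, C=18
Average completion = 26/3 = 8.6667

8.6667


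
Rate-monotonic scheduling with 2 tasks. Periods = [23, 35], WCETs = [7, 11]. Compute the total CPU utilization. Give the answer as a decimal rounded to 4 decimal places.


Compute individual utilizations (exact fractions):
  Task 1: C/T = 7/23 (approx. 0.3043)
  Task 2: C/T = 11/35 (approx. 0.3143)
Total utilization U = 7/23 + 11/35 = 498/805
Rounded to 4 decimal places: U = 0.6186
RM (Liu & Layland) bound for 2 tasks = 0.828427; compare with U = 498/805 (approx. 0.618634)
U <= bound, so schedulable by RM sufficient condition.

0.6186


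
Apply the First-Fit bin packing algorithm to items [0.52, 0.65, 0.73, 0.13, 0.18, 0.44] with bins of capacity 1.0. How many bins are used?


Place items sequentially using First-Fit:
  Item 0.52 -> new Bin 1
  Item 0.65 -> new Bin 2
  Item 0.73 -> new Bin 3
  Item 0.13 -> Bin 1 (now 0.65)
  Item 0.18 -> Bin 1 (now 0.83)
  Item 0.44 -> new Bin 4
Total bins used = 4

4


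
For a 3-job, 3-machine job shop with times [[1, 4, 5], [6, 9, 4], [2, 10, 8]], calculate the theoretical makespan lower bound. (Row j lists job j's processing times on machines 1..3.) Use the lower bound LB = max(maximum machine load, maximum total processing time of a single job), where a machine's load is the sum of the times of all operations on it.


Machine loads:
  Machine 1: 1 + 6 + 2 = 9
  Machine 2: 4 + 9 + 10 = 23
  Machine 3: 5 + 4 + 8 = 17
Max machine load = 23
Job totals:
  Job 1: 10
  Job 2: 19
  Job 3: 20
Max job total = 20
Lower bound = max(23, 20) = 23

23


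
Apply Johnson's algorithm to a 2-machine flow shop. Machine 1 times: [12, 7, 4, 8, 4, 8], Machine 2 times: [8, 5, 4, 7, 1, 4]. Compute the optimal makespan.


Apply Johnson's rule:
  Group 1 (a <= b): [(3, 4, 4)]
  Group 2 (a > b): [(1, 12, 8), (4, 8, 7), (2, 7, 5), (6, 8, 4), (5, 4, 1)]
Optimal job order: [3, 1, 4, 2, 6, 5]
Schedule:
  Job 3: M1 done at 4, M2 done at 8
  Job 1: M1 done at 16, M2 done at 24
  Job 4: M1 done at 24, M2 done at 31
  Job 2: M1 done at 31, M2 done at 36
  Job 6: M1 done at 39, M2 done at 43
  Job 5: M1 done at 43, M2 done at 44
Makespan = 44

44


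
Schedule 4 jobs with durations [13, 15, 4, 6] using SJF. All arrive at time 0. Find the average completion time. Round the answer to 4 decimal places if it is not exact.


SJF order (ascending): [4, 6, 13, 15]
Completion times:
  Job 1: burst=4, C=4
  Job 2: burst=6, C=10
  Job 3: burst=13, C=23
  Job 4: burst=15, C=38
Average completion = 75/4 = 18.75

18.75


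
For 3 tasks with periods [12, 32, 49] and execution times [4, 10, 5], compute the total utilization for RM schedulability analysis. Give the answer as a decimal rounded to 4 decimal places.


Compute individual utilizations (exact fractions):
  Task 1: C/T = 4/12 = 1/3 (approx. 0.3333)
  Task 2: C/T = 10/32 = 5/16 (approx. 0.3125)
  Task 3: C/T = 5/49 (approx. 0.102)
Total utilization U = 1/3 + 5/16 + 5/49 = 1759/2352
Rounded to 4 decimal places: U = 0.7479
RM (Liu & Layland) bound for 3 tasks = 0.779763; compare with U = 1759/2352 (approx. 0.747874)
U <= bound, so schedulable by RM sufficient condition.

0.7479


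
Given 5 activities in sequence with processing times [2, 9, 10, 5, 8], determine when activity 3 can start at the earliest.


Activity 3 starts after activities 1 through 2 complete.
Predecessor durations: [2, 9]
ES = 2 + 9 = 11

11


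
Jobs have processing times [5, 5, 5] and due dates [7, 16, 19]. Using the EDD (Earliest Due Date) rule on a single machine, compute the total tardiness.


Sort by due date (EDD order): [(5, 7), (5, 16), (5, 19)]
Compute completion times and tardiness:
  Job 1: p=5, d=7, C=5, tardiness=max(0,5-7)=0
  Job 2: p=5, d=16, C=10, tardiness=max(0,10-16)=0
  Job 3: p=5, d=19, C=15, tardiness=max(0,15-19)=0
Total tardiness = 0

0


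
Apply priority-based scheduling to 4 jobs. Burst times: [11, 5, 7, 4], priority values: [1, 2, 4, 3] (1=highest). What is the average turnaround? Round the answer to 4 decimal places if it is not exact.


Sort by priority (ascending = highest first):
Order: [(1, 11), (2, 5), (3, 4), (4, 7)]
Completion times:
  Priority 1, burst=11, C=11
  Priority 2, burst=5, C=16
  Priority 3, burst=4, C=20
  Priority 4, burst=7, C=27
Average turnaround = 74/4 = 18.5

18.5


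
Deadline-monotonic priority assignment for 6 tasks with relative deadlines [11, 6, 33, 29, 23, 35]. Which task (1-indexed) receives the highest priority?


Sort tasks by relative deadline (ascending):
  Task 2: deadline = 6
  Task 1: deadline = 11
  Task 5: deadline = 23
  Task 4: deadline = 29
  Task 3: deadline = 33
  Task 6: deadline = 35
Priority order (highest first): [2, 1, 5, 4, 3, 6]
Highest priority task = 2

2


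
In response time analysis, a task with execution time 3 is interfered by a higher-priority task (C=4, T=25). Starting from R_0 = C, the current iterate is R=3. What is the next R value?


R_next = C + ceil(R_prev / T_hp) * C_hp
ceil(3 / 25) = ceil(0.12) = 1
Interference = 1 * 4 = 4
R_next = 3 + 4 = 7

7


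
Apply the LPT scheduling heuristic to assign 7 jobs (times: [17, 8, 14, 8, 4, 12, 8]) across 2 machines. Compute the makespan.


Sort jobs in decreasing order (LPT): [17, 14, 12, 8, 8, 8, 4]
Assign each job to the least loaded machine:
  Machine 1: jobs [17, 8, 8, 4], load = 37
  Machine 2: jobs [14, 12, 8], load = 34
Makespan = max load = 37

37


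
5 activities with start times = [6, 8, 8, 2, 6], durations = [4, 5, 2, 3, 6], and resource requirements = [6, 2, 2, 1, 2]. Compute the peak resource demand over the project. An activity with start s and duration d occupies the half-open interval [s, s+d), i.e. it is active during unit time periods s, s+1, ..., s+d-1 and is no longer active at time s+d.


Each activity i is active on [start_i, start_i + duration_i).
Compute total resource usage per time slot:
  t=0: active resources = [], total = 0
  t=1: active resources = [], total = 0
  t=2: active resources = [1], total = 1
  t=3: active resources = [1], total = 1
  t=4: active resources = [1], total = 1
  t=5: active resources = [], total = 0
  t=6: active resources = [6, 2], total = 8
  t=7: active resources = [6, 2], total = 8
  t=8: active resources = [6, 2, 2, 2], total = 12
  t=9: active resources = [6, 2, 2, 2], total = 12
  t=10: active resources = [2, 2], total = 4
  t=11: active resources = [2, 2], total = 4
  t=12: active resources = [2], total = 2
Peak resource demand = 12

12


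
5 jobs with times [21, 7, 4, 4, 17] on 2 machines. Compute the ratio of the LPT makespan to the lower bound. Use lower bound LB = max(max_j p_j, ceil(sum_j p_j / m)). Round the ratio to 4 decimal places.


LPT order: [21, 17, 7, 4, 4]
Machine loads after assignment: [25, 28]
LPT makespan = 28
Lower bound = max(max_job, ceil(total/2)) = max(21, 27) = 27
Ratio = 28 / 27 = 1.037

1.037


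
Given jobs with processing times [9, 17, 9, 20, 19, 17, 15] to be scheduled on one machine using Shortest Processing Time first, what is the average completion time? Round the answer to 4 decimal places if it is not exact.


Sort jobs by processing time (SPT order): [9, 9, 15, 17, 17, 19, 20]
Compute completion times sequentially:
  Job 1: processing = 9, completes at 9
  Job 2: processing = 9, completes at 18
  Job 3: processing = 15, completes at 33
  Job 4: processing = 17, completes at 50
  Job 5: processing = 17, completes at 67
  Job 6: processing = 19, completes at 86
  Job 7: processing = 20, completes at 106
Sum of completion times = 369
Average completion time = 369/7 = 52.7143

52.7143


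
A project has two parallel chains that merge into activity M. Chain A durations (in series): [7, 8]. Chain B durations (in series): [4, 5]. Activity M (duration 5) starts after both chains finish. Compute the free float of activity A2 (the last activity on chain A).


ES(A2) = sum of predecessors on chain A = 7
EF(A2) = ES + duration = 7 + 8 = 15
Successor of A2 is M. ES(M) = max(sum(A), sum(B)) = max(15, 9) = 15
Free float = ES(successor) - EF(current) = 15 - 15 = 0

0


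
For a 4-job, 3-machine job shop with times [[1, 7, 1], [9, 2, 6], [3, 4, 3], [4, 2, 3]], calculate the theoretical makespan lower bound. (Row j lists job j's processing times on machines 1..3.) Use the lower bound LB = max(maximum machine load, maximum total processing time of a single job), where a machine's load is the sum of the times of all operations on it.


Machine loads:
  Machine 1: 1 + 9 + 3 + 4 = 17
  Machine 2: 7 + 2 + 4 + 2 = 15
  Machine 3: 1 + 6 + 3 + 3 = 13
Max machine load = 17
Job totals:
  Job 1: 9
  Job 2: 17
  Job 3: 10
  Job 4: 9
Max job total = 17
Lower bound = max(17, 17) = 17

17


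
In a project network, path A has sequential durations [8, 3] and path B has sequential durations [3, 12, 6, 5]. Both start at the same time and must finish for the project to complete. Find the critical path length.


Path A total = 8 + 3 = 11
Path B total = 3 + 12 + 6 + 5 = 26
Critical path = longest path = max(11, 26) = 26

26


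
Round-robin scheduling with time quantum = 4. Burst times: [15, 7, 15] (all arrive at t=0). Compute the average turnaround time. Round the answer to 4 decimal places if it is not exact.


Time quantum = 4
Execution trace:
  J1 runs 4 units, time = 4
  J2 runs 4 units, time = 8
  J3 runs 4 units, time = 12
  J1 runs 4 units, time = 16
  J2 runs 3 units, time = 19
  J3 runs 4 units, time = 23
  J1 runs 4 units, time = 27
  J3 runs 4 units, time = 31
  J1 runs 3 units, time = 34
  J3 runs 3 units, time = 37
Finish times: [34, 19, 37]
Average turnaround = 90/3 = 30.0

30.0


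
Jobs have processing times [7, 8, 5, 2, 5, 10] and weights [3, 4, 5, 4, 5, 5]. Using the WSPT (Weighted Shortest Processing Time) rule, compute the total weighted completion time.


Compute p/w ratios and sort ascending (WSPT): [(2, 4), (5, 5), (5, 5), (8, 4), (10, 5), (7, 3)]
Compute weighted completion times:
  Job (p=2,w=4): C=2, w*C=4*2=8
  Job (p=5,w=5): C=7, w*C=5*7=35
  Job (p=5,w=5): C=12, w*C=5*12=60
  Job (p=8,w=4): C=20, w*C=4*20=80
  Job (p=10,w=5): C=30, w*C=5*30=150
  Job (p=7,w=3): C=37, w*C=3*37=111
Total weighted completion time = 444

444


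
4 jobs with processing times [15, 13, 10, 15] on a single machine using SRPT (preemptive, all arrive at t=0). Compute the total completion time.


Since all jobs arrive at t=0, SRPT equals SPT ordering.
SPT order: [10, 13, 15, 15]
Completion times:
  Job 1: p=10, C=10
  Job 2: p=13, C=23
  Job 3: p=15, C=38
  Job 4: p=15, C=53
Total completion time = 10 + 23 + 38 + 53 = 124

124


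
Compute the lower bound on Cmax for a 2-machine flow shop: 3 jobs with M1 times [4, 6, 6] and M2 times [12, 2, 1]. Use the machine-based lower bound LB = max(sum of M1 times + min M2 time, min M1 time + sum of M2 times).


LB1 = sum(M1 times) + min(M2 times) = 16 + 1 = 17
LB2 = min(M1 times) + sum(M2 times) = 4 + 15 = 19
Lower bound = max(LB1, LB2) = max(17, 19) = 19

19


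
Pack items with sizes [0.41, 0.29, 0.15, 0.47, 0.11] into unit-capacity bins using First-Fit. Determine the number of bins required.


Place items sequentially using First-Fit:
  Item 0.41 -> new Bin 1
  Item 0.29 -> Bin 1 (now 0.7)
  Item 0.15 -> Bin 1 (now 0.85)
  Item 0.47 -> new Bin 2
  Item 0.11 -> Bin 1 (now 0.96)
Total bins used = 2

2


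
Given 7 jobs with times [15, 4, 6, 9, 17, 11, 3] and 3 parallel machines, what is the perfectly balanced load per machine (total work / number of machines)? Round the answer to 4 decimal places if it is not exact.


Total processing time = 15 + 4 + 6 + 9 + 17 + 11 + 3 = 65
Number of machines = 3
Ideal balanced load = 65 / 3 = 21.6667

21.6667


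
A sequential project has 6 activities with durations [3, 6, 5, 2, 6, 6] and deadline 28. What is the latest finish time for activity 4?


LF(activity 4) = deadline - sum of successor durations
Successors: activities 5 through 6 with durations [6, 6]
Sum of successor durations = 12
LF = 28 - 12 = 16

16


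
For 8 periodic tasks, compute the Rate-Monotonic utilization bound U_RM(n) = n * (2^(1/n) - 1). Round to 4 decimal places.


Compute 2^(1/8) = 1.0905077327
Subtract 1: 1.0905077327 - 1 = 0.0905077327
Multiply by n: 8 * 0.0905077327 = 0.7240618616
Round to 4 dp: 0.7241

0.7241


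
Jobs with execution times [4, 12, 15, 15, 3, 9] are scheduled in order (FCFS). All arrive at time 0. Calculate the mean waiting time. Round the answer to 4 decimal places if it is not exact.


FCFS order (as given): [4, 12, 15, 15, 3, 9]
Waiting times:
  Job 1: wait = 0
  Job 2: wait = 4
  Job 3: wait = 16
  Job 4: wait = 31
  Job 5: wait = 46
  Job 6: wait = 49
Sum of waiting times = 146
Average waiting time = 146/6 = 24.3333

24.3333


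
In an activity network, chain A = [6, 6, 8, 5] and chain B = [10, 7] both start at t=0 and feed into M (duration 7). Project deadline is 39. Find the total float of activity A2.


Forward pass: ES(A2) = sum of predecessors on chain A = 6
EF = ES + duration = 6 + 6 = 12
Backward pass: LF(M) = deadline = 39; LS(M) = 39 - 7 = 32
LF(A2) = LS(M) - sum(successors on chain A) = 32 - 13 = 19
LS = LF - duration = 19 - 6 = 13
Total float = LS - ES = 13 - 6 = 7

7


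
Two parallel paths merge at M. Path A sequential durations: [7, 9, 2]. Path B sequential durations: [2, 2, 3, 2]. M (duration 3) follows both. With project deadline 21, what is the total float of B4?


Forward pass: ES(B4) = sum of predecessors on chain B = 7
EF = ES + duration = 7 + 2 = 9
Backward pass: LF(M) = deadline = 21; LS(M) = 21 - 3 = 18
LF(B4) = LS(M) - sum(successors on chain B) = 18 - 0 = 18
LS = LF - duration = 18 - 2 = 16
Total float = LS - ES = 16 - 7 = 9

9


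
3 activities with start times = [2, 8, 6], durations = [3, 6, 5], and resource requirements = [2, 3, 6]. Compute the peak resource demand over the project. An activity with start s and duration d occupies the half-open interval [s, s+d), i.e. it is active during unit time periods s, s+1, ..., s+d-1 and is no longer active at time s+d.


Each activity i is active on [start_i, start_i + duration_i).
Compute total resource usage per time slot:
  t=0: active resources = [], total = 0
  t=1: active resources = [], total = 0
  t=2: active resources = [2], total = 2
  t=3: active resources = [2], total = 2
  t=4: active resources = [2], total = 2
  t=5: active resources = [], total = 0
  t=6: active resources = [6], total = 6
  t=7: active resources = [6], total = 6
  t=8: active resources = [3, 6], total = 9
  t=9: active resources = [3, 6], total = 9
  t=10: active resources = [3, 6], total = 9
  t=11: active resources = [3], total = 3
  t=12: active resources = [3], total = 3
  t=13: active resources = [3], total = 3
Peak resource demand = 9

9


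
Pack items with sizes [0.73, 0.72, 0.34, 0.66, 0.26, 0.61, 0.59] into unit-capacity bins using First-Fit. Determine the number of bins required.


Place items sequentially using First-Fit:
  Item 0.73 -> new Bin 1
  Item 0.72 -> new Bin 2
  Item 0.34 -> new Bin 3
  Item 0.66 -> Bin 3 (now 1.0)
  Item 0.26 -> Bin 1 (now 0.99)
  Item 0.61 -> new Bin 4
  Item 0.59 -> new Bin 5
Total bins used = 5

5


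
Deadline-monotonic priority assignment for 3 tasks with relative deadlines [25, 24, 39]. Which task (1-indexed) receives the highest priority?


Sort tasks by relative deadline (ascending):
  Task 2: deadline = 24
  Task 1: deadline = 25
  Task 3: deadline = 39
Priority order (highest first): [2, 1, 3]
Highest priority task = 2

2


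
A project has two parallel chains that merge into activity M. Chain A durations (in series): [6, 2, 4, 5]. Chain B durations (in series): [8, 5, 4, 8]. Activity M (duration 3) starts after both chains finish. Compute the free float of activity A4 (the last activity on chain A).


ES(A4) = sum of predecessors on chain A = 12
EF(A4) = ES + duration = 12 + 5 = 17
Successor of A4 is M. ES(M) = max(sum(A), sum(B)) = max(17, 25) = 25
Free float = ES(successor) - EF(current) = 25 - 17 = 8

8


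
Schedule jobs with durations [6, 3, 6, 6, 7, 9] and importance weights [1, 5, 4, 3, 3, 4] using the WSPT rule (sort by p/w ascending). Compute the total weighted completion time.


Compute p/w ratios and sort ascending (WSPT): [(3, 5), (6, 4), (6, 3), (9, 4), (7, 3), (6, 1)]
Compute weighted completion times:
  Job (p=3,w=5): C=3, w*C=5*3=15
  Job (p=6,w=4): C=9, w*C=4*9=36
  Job (p=6,w=3): C=15, w*C=3*15=45
  Job (p=9,w=4): C=24, w*C=4*24=96
  Job (p=7,w=3): C=31, w*C=3*31=93
  Job (p=6,w=1): C=37, w*C=1*37=37
Total weighted completion time = 322

322


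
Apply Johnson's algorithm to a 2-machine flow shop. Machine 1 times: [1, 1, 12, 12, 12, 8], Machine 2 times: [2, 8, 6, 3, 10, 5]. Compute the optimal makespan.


Apply Johnson's rule:
  Group 1 (a <= b): [(1, 1, 2), (2, 1, 8)]
  Group 2 (a > b): [(5, 12, 10), (3, 12, 6), (6, 8, 5), (4, 12, 3)]
Optimal job order: [1, 2, 5, 3, 6, 4]
Schedule:
  Job 1: M1 done at 1, M2 done at 3
  Job 2: M1 done at 2, M2 done at 11
  Job 5: M1 done at 14, M2 done at 24
  Job 3: M1 done at 26, M2 done at 32
  Job 6: M1 done at 34, M2 done at 39
  Job 4: M1 done at 46, M2 done at 49
Makespan = 49

49


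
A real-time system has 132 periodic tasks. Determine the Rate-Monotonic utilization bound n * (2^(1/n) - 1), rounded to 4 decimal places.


Compute 2^(1/132) = 1.0052649263
Subtract 1: 1.0052649263 - 1 = 0.0052649263
Multiply by n: 132 * 0.0052649263 = 0.6949702716
Round to 4 dp: 0.6950

0.6950


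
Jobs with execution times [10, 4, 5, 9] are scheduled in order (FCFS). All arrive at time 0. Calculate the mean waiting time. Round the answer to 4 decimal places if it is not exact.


FCFS order (as given): [10, 4, 5, 9]
Waiting times:
  Job 1: wait = 0
  Job 2: wait = 10
  Job 3: wait = 14
  Job 4: wait = 19
Sum of waiting times = 43
Average waiting time = 43/4 = 10.75

10.75


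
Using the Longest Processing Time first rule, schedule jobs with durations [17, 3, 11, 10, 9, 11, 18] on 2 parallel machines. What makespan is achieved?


Sort jobs in decreasing order (LPT): [18, 17, 11, 11, 10, 9, 3]
Assign each job to the least loaded machine:
  Machine 1: jobs [18, 11, 9, 3], load = 41
  Machine 2: jobs [17, 11, 10], load = 38
Makespan = max load = 41

41


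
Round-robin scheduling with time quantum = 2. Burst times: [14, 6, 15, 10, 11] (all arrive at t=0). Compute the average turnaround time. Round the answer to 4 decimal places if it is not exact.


Time quantum = 2
Execution trace:
  J1 runs 2 units, time = 2
  J2 runs 2 units, time = 4
  J3 runs 2 units, time = 6
  J4 runs 2 units, time = 8
  J5 runs 2 units, time = 10
  J1 runs 2 units, time = 12
  J2 runs 2 units, time = 14
  J3 runs 2 units, time = 16
  J4 runs 2 units, time = 18
  J5 runs 2 units, time = 20
  J1 runs 2 units, time = 22
  J2 runs 2 units, time = 24
  J3 runs 2 units, time = 26
  J4 runs 2 units, time = 28
  J5 runs 2 units, time = 30
  J1 runs 2 units, time = 32
  J3 runs 2 units, time = 34
  J4 runs 2 units, time = 36
  J5 runs 2 units, time = 38
  J1 runs 2 units, time = 40
  J3 runs 2 units, time = 42
  J4 runs 2 units, time = 44
  J5 runs 2 units, time = 46
  J1 runs 2 units, time = 48
  J3 runs 2 units, time = 50
  J5 runs 1 units, time = 51
  J1 runs 2 units, time = 53
  J3 runs 2 units, time = 55
  J3 runs 1 units, time = 56
Finish times: [53, 24, 56, 44, 51]
Average turnaround = 228/5 = 45.6

45.6


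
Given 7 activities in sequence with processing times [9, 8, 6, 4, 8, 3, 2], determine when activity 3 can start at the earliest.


Activity 3 starts after activities 1 through 2 complete.
Predecessor durations: [9, 8]
ES = 9 + 8 = 17

17


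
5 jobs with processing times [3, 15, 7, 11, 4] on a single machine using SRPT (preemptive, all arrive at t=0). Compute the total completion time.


Since all jobs arrive at t=0, SRPT equals SPT ordering.
SPT order: [3, 4, 7, 11, 15]
Completion times:
  Job 1: p=3, C=3
  Job 2: p=4, C=7
  Job 3: p=7, C=14
  Job 4: p=11, C=25
  Job 5: p=15, C=40
Total completion time = 3 + 7 + 14 + 25 + 40 = 89

89


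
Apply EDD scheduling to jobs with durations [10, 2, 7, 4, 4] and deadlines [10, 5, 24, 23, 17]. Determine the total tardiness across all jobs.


Sort by due date (EDD order): [(2, 5), (10, 10), (4, 17), (4, 23), (7, 24)]
Compute completion times and tardiness:
  Job 1: p=2, d=5, C=2, tardiness=max(0,2-5)=0
  Job 2: p=10, d=10, C=12, tardiness=max(0,12-10)=2
  Job 3: p=4, d=17, C=16, tardiness=max(0,16-17)=0
  Job 4: p=4, d=23, C=20, tardiness=max(0,20-23)=0
  Job 5: p=7, d=24, C=27, tardiness=max(0,27-24)=3
Total tardiness = 5

5


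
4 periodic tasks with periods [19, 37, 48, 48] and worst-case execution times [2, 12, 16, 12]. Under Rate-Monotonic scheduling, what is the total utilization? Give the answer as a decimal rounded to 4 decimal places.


Compute individual utilizations (exact fractions):
  Task 1: C/T = 2/19 (approx. 0.1053)
  Task 2: C/T = 12/37 (approx. 0.3243)
  Task 3: C/T = 16/48 = 1/3 (approx. 0.3333)
  Task 4: C/T = 12/48 = 1/4 (approx. 0.25)
Total utilization U = 2/19 + 12/37 + 1/3 + 1/4 = 8545/8436
Rounded to 4 decimal places: U = 1.0129
RM (Liu & Layland) bound for 4 tasks = 0.756828; compare with U = 8545/8436 (approx. 1.012921)
U > 1, so the task set is not schedulable (processor overloaded).

1.0129


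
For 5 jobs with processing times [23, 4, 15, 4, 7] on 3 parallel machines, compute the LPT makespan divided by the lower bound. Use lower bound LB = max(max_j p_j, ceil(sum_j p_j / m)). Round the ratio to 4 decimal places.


LPT order: [23, 15, 7, 4, 4]
Machine loads after assignment: [23, 15, 15]
LPT makespan = 23
Lower bound = max(max_job, ceil(total/3)) = max(23, 18) = 23
Ratio = 23 / 23 = 1.0

1.0


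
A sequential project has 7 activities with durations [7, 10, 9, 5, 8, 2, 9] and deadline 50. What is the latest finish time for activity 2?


LF(activity 2) = deadline - sum of successor durations
Successors: activities 3 through 7 with durations [9, 5, 8, 2, 9]
Sum of successor durations = 33
LF = 50 - 33 = 17

17


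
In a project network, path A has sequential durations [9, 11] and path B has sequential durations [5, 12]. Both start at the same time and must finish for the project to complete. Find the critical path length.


Path A total = 9 + 11 = 20
Path B total = 5 + 12 = 17
Critical path = longest path = max(20, 17) = 20

20


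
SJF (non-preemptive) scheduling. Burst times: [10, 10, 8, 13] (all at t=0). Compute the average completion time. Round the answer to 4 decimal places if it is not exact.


SJF order (ascending): [8, 10, 10, 13]
Completion times:
  Job 1: burst=8, C=8
  Job 2: burst=10, C=18
  Job 3: burst=10, C=28
  Job 4: burst=13, C=41
Average completion = 95/4 = 23.75

23.75


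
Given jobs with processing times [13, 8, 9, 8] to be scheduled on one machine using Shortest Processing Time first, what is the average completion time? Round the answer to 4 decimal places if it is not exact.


Sort jobs by processing time (SPT order): [8, 8, 9, 13]
Compute completion times sequentially:
  Job 1: processing = 8, completes at 8
  Job 2: processing = 8, completes at 16
  Job 3: processing = 9, completes at 25
  Job 4: processing = 13, completes at 38
Sum of completion times = 87
Average completion time = 87/4 = 21.75

21.75


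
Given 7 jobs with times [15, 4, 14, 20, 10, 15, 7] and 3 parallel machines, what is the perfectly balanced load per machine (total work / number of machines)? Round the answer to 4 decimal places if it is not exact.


Total processing time = 15 + 4 + 14 + 20 + 10 + 15 + 7 = 85
Number of machines = 3
Ideal balanced load = 85 / 3 = 28.3333

28.3333


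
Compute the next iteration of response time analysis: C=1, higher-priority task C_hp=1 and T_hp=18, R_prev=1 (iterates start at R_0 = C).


R_next = C + ceil(R_prev / T_hp) * C_hp
ceil(1 / 18) = ceil(0.0556) = 1
Interference = 1 * 1 = 1
R_next = 1 + 1 = 2

2


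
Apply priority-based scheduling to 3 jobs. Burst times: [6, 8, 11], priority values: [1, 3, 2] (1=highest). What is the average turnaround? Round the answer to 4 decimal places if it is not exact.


Sort by priority (ascending = highest first):
Order: [(1, 6), (2, 11), (3, 8)]
Completion times:
  Priority 1, burst=6, C=6
  Priority 2, burst=11, C=17
  Priority 3, burst=8, C=25
Average turnaround = 48/3 = 16.0

16.0


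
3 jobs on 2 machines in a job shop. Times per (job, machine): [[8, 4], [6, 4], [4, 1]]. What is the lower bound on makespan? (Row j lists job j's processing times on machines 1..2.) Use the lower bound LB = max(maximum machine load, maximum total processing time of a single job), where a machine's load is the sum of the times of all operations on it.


Machine loads:
  Machine 1: 8 + 6 + 4 = 18
  Machine 2: 4 + 4 + 1 = 9
Max machine load = 18
Job totals:
  Job 1: 12
  Job 2: 10
  Job 3: 5
Max job total = 12
Lower bound = max(18, 12) = 18

18
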